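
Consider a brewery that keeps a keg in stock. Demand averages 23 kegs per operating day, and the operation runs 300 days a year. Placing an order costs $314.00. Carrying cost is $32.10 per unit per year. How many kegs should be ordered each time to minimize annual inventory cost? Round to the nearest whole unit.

Q* ≈ 367 kegs

Annual demand D = 23 × 300 = 6,900.
EOQ = √(2DS / H) = √(2 × 6,900 × 314 / 32.1).
= √(4,333,200 / 32.1) = √134,990.6542 ≈ 367.411.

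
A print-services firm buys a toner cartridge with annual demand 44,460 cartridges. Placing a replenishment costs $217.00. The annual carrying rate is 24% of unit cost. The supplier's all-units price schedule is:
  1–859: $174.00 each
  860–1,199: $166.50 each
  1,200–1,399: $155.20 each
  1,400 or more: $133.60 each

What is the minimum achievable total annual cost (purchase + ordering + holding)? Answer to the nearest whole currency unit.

TC* ≈ $5,969,192

Holding cost per unit per year at price C is H = 0.24·C.
For each price level, check whether its EOQ is feasible; otherwise the best quantity at that price is the breakpoint.
EOQ at $174.00 = 679.8 (feasible in tier 1): TC = 44,460×$174.00 + (44,460/679.8)×217 + (679.8/2)×0.24×$174.00 = $7,764,426.37.
EOQ at $166.50 = 694.9 < 860, so use break Q=860: TC = 44,460×$166.50 + (44,460/860.0)×217 + (860.0/2)×0.24×$166.50 = $7,430,991.20.
EOQ at $155.20 = 719.7 < 1200, so use break Q=1200: TC = 44,460×$155.20 + (44,460/1200.0)×217 + (1200.0/2)×0.24×$155.20 = $6,930,580.65.
EOQ at $133.60 = 775.7 < 1400, so use break Q=1400: TC = 44,460×$133.60 + (44,460/1400.0)×217 + (1400.0/2)×0.24×$133.60 = $5,969,192.10.
Lowest total cost among the candidates is at Q = 1400.0.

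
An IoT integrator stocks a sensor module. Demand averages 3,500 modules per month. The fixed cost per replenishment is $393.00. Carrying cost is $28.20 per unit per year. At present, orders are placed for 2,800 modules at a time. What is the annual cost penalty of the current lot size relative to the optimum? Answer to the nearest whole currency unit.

Annual demand D = 3,500 × 12 = 42,000.
EOQ = √(2DS/H) = √(2 × 42,000 × 393 / 28.2) ≈ 1081.96.
Cost at Q* = (D/Q*)S + (Q*/2)H = √(2DSH) ≈ $30,511.28.
Cost at Q = 2,800: (42,000/2,800)×393 + (2,800/2)×28.2 = $5,895.00 + $39,480.00 = $45,375.00.
Excess = $45,375.00 − $30,511.28 = $14,863.72.

Extra cost ≈ $14,864 per year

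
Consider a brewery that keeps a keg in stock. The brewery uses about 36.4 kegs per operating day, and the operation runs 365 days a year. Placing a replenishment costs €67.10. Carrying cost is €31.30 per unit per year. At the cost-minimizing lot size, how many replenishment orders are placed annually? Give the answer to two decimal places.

N ≈ 55.67 orders per year

Annual demand D = 36.4 × 365 = 13,286.
The optimal lot size = √(2DS/H) = √(2 × 13,286 × 67.1 / 31.3) ≈ 238.67.
Orders per year = D / Q* = 13,286 / 238.67 ≈ 55.666.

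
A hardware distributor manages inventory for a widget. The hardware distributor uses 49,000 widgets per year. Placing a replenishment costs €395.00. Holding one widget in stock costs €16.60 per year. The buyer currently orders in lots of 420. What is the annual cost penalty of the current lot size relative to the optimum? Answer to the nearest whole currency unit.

Extra cost ≈ €24,220 per year

EOQ = √(2DS/H) = √(2 × 49,000 × 395 / 16.6) ≈ 1527.07.
Cost at Q* = (D/Q*)S + (Q*/2)H = √(2DSH) ≈ €25,349.28.
Cost at Q = 420: (49,000/420)×395 + (420/2)×16.6 = €46,083.33 + €3,486.00 = €49,569.33.
Excess = €49,569.33 − €25,349.28 = €24,220.05.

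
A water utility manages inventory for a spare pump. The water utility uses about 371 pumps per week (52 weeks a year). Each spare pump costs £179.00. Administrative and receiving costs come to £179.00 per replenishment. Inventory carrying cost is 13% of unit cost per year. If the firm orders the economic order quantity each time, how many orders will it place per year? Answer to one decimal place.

N ≈ 35.4 orders per year

Annual demand D = 371 × 52 = 19,292.
Holding cost H = 0.13 × £179.00 = £23.2700 per unit per year.
Q* = √(2DS/H) = √(2 × 19,292 × 179 / 23.27) ≈ 544.79.
Orders per year = D / Q* = 19,292 / 544.79 ≈ 35.412.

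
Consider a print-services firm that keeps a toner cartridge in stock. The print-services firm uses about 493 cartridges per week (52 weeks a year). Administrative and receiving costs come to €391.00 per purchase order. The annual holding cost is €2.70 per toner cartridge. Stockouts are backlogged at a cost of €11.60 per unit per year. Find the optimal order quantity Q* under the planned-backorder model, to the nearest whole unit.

Q* ≈ 3,025 cartridges

Annual demand D = 493 × 52 = 25,636.
With planned backorders, Q* = √(2DS/H) · √((H+B)/B).
√(2DS/H) = √(2 × 25,636 × 391 / 2.7) = 2724.875.
√((H+B)/B) = √((2.7+11.6)/11.6) = 1.1103.
Q* ≈ 3025.420.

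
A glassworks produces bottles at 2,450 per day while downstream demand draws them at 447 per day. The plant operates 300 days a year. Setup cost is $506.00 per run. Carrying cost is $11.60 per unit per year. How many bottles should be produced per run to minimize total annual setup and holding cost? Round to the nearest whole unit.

Annual demand D = 447 × 300 = 134,100.
Production build-up factor (1 − d/p) = 1 − 447/2,450 = 0.8176.
Q* = √(2DS / (H(1 − d/p))) = √(2 × 134,100 × 506 / (11.6 × 0.8176)).
= √(135,709,200 / 9.4836) ≈ 3782.842.

Q* ≈ 3,783 bottles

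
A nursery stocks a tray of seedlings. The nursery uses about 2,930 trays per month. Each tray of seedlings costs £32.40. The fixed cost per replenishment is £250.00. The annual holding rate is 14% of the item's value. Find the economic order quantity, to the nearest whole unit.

Annual demand D = 2,930 × 12 = 35,160.
Holding cost H = 0.14 × £32.40 = £4.5360 per unit per year.
EOQ = √(2DS / H) = √(2 × 35,160 × 250 / 4.536).
= √(17,580,000 / 4.536) = √3,875,661.3757 ≈ 1968.670.

Q* ≈ 1,969 trays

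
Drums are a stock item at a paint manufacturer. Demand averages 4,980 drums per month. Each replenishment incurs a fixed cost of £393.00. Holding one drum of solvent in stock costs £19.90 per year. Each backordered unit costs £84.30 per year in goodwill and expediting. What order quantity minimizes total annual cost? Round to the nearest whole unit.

Annual demand D = 4,980 × 12 = 59,760.
With planned backorders, Q* = √(2DS/H) · √((H+B)/B).
√(2DS/H) = √(2 × 59,760 × 393 / 19.9) = 1536.350.
√((H+B)/B) = √((19.9+84.3)/84.3) = 1.1118.
Q* ≈ 1708.087.

Q* ≈ 1,708 drums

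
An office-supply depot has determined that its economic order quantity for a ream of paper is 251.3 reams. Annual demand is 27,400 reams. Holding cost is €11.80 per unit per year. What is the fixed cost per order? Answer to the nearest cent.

S ≈ €13.60

Squaring Q* = √(2DS/H) gives Q*² = 2DS/H.
From Q* = √(2DS/H): S = Q*²H / (2D) = 251.3² × 11.8 / (2 × 27,400) = 13.5984.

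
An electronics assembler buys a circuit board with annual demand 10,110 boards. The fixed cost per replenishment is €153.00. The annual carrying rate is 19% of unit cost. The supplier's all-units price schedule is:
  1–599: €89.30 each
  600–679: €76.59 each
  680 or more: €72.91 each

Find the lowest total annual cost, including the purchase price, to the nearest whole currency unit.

Holding cost per unit per year at price C is H = 0.19·C.
Evaluate total cost at each tier's feasible EOQ or, if the EOQ is below the tier, at the tier's minimum quantity.
EOQ at €89.30 = 427.0 (feasible in tier 1): TC = 10,110×€89.30 + (10,110/427.0)×153 + (427.0/2)×0.19×€89.30 = €910,068.01.
EOQ at €76.59 = 461.1 < 600, so use break Q=600: TC = 10,110×€76.59 + (10,110/600.0)×153 + (600.0/2)×0.19×€76.59 = €781,268.58.
EOQ at €72.91 = 472.6 < 680, so use break Q=680: TC = 10,110×€72.91 + (10,110/680.0)×153 + (680.0/2)×0.19×€72.91 = €744,104.84.
Lowest total cost among the candidates is at Q = 680.0.

TC* ≈ €744,105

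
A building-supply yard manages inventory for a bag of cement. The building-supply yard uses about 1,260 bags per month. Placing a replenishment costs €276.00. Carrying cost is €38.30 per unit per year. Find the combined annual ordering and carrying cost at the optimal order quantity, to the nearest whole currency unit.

TC* ≈ €17,879

Annual demand D = 1,260 × 12 = 15,120.
EOQ = √(2DS/H) = √(2 × 15,120 × 276 / 38.3) ≈ 466.82.
At the optimum the two cost components are equal, so total cost = 2·(Q*/2)H = Q*·H.
Minimum total = √(2DSH) = √(2 × 15,120 × 276 × 38.3) ≈ 17879.066.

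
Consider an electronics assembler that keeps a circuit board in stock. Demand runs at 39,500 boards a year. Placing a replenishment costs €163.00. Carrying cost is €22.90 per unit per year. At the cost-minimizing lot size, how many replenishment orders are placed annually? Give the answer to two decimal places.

N ≈ 52.68 orders per year

EOQ = √(2DS/H) = √(2 × 39,500 × 163 / 22.9) ≈ 749.88.
Orders per year = D / Q* = 39,500 / 749.88 ≈ 52.675.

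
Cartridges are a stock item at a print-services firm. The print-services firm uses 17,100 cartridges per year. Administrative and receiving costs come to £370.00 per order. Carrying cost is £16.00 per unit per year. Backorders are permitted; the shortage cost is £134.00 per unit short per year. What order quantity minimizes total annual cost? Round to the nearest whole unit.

With planned backorders, Q* = √(2DS/H) · √((H+B)/B).
√(2DS/H) = √(2 × 17,100 × 370 / 16) = 889.312.
√((H+B)/B) = √((16+134)/134) = 1.0580.
Q* ≈ 940.908.

Q* ≈ 941 cartridges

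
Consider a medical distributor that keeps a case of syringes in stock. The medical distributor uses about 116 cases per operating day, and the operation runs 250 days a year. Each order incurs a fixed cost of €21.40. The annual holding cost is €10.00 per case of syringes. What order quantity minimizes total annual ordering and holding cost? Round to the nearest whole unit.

Q* ≈ 352 cases

Annual demand D = 116 × 250 = 29,000.
EOQ = √(2DS / H) = √(2 × 29,000 × 21.4 / 10).
= √(1,241,200 / 10) = √124,120 ≈ 352.307.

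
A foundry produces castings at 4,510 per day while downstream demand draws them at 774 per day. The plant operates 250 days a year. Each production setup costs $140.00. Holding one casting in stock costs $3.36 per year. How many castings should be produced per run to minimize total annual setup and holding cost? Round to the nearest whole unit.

Annual demand D = 774 × 250 = 193,500.
Production build-up factor (1 − d/p) = 1 − 774/4,510 = 0.8284.
Q* = √(2DS / (H(1 − d/p))) = √(2 × 193,500 × 140 / (3.36 × 0.8284)).
= √(54,180,000 / 2.7834) ≈ 4411.992.

Q* ≈ 4,412 castings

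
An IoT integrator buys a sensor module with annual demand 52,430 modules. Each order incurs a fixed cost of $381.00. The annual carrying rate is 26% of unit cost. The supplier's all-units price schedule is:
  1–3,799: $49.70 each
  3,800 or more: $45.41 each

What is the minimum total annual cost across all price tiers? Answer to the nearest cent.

TC* ≈ $2,408,535.64

Holding cost per unit per year at price C is H = 0.26·C.
Evaluate total cost at each tier's feasible EOQ or, if the EOQ is below the tier, at the tier's minimum quantity.
EOQ at $49.70 = 1758.3 (feasible in tier 1): TC = 52,430×$49.70 + (52,430/1758.3)×381 + (1758.3/2)×0.26×$49.70 = $2,628,492.25.
EOQ at $45.41 = 1839.5 < 3800, so use break Q=3800: TC = 52,430×$45.41 + (52,430/3800.0)×381 + (3800.0/2)×0.26×$45.41 = $2,408,535.64.
Lowest total cost among the candidates is at Q = 3800.0.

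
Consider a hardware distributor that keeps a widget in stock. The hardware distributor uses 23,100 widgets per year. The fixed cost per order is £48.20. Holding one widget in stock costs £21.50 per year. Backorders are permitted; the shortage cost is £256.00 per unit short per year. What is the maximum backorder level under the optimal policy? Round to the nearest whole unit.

S* ≈ 26 widgets

With planned backorders, Q* = √(2DS/H) · √((H+B)/B).
√(2DS/H) = √(2 × 23,100 × 48.2 / 21.5) = 321.829.
√((H+B)/B) = √((21.5+256)/256) = 1.0411.
Q* ≈ 335.071.
S* = Q* · H/(H+B) = 335.071 × 21.5/277.5 ≈ 25.960.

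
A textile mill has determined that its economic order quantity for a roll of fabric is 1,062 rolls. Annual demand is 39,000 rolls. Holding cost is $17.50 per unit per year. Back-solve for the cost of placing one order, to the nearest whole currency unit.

S ≈ $253

The basic EOQ model gives Q* = √(2DS/H); rearrange for the unknown.
From Q* = √(2DS/H): S = Q*²H / (2D) = 1,062² × 17.5 / (2 × 39,000) = 253.0419.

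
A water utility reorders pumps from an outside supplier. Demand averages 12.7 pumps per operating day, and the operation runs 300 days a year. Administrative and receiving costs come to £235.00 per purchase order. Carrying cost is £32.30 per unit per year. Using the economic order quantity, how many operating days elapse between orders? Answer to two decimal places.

T ≈ 18.54 days

Annual demand D = 12.7 × 300 = 3,810.
EOQ = √(2DS/H) = √(2 × 3,810 × 235 / 32.3) ≈ 235.46.
Cycle time = Q*/D × 300 = 235.46 / 3,810 × 300 ≈ 18.540 days.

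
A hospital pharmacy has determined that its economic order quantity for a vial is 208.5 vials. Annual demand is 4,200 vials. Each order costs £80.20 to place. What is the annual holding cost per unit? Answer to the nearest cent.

The basic EOQ model gives Q* = √(2DS/H); rearrange for the unknown.
From Q* = √(2DS/H): H = 2DS / Q*² = 2 × 4,200 × 80.2 / 208.5² = 15.4968.

H ≈ £15.50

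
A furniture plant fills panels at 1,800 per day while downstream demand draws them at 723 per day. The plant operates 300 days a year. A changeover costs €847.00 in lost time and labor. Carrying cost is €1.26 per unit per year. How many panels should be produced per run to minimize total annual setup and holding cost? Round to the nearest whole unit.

Q* ≈ 22,076 panels

Annual demand D = 723 × 300 = 216,900.
Production build-up factor (1 − d/p) = 1 − 723/1,800 = 0.5983.
Q* = √(2DS / (H(1 − d/p))) = √(2 × 216,900 × 847 / (1.26 × 0.5983)).
= √(367,428,600 / 0.7539) ≈ 22076.469.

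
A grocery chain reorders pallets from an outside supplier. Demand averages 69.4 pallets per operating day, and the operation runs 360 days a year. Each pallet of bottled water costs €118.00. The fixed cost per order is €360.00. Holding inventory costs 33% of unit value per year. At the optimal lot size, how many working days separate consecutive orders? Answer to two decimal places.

T ≈ 9.79 days

Annual demand D = 69.4 × 360 = 24,984.
Holding cost H = 0.33 × €118.00 = €38.9400 per unit per year.
Q* = √(2DS/H) = √(2 × 24,984 × 360 / 38.94) ≈ 679.67.
Cycle time = Q*/D × 360 = 679.67 / 24,984 × 360 ≈ 9.794 days.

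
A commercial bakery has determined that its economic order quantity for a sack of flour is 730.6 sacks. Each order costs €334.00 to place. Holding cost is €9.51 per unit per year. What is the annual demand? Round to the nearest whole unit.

The basic EOQ model gives Q* = √(2DS/H); rearrange for the unknown.
From Q* = √(2DS/H): D = Q*²H / (2S) = 730.6² × 9.51 / (2 × 334) = 7599.122.

D ≈ 7,599 sacks per year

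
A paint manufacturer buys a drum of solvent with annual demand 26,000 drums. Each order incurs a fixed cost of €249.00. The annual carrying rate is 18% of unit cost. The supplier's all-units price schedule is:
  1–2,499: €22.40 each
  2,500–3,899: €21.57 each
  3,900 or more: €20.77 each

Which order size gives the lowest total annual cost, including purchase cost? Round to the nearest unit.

Q* ≈ 3,900 drums

Holding cost per unit per year at price C is H = 0.18·C.
For each price level, check whether its EOQ is feasible; otherwise the best quantity at that price is the breakpoint.
EOQ at €22.40 = 1792.0 (feasible in tier 1): TC = 26,000×€22.40 + (26,000/1792.0)×249 + (1792.0/2)×0.18×€22.40 = €589,625.40.
EOQ at €21.57 = 1826.2 < 2500, so use break Q=2500: TC = 26,000×€21.57 + (26,000/2500.0)×249 + (2500.0/2)×0.18×€21.57 = €568,262.85.
EOQ at €20.77 = 1861.0 < 3900, so use break Q=3900: TC = 26,000×€20.77 + (26,000/3900.0)×249 + (3900.0/2)×0.18×€20.77 = €548,970.27.
Lowest total cost is €548,970.27 at Q = 3900.0.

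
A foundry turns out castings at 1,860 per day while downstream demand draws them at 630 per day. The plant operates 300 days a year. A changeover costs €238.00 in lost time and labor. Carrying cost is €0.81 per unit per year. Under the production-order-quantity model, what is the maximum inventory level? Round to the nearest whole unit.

I_max ≈ 8,570 castings

Annual demand D = 630 × 300 = 189,000.
Production build-up factor (1 − d/p) = 1 − 630/1,860 = 0.6613.
Q* = √(2DS / (H(1 − d/p))) = √(2 × 189,000 × 238 / (0.81 × 0.6613)).
= √(89,964,000 / 0.5356) ≈ 12959.725.
Maximum inventory = Q*(1 − d/p) = 12959.725 × 0.6613 ≈ 8570.141.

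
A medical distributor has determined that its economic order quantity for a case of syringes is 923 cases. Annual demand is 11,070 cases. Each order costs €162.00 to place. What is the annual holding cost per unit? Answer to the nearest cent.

H ≈ €4.21

Squaring Q* = √(2DS/H) gives Q*² = 2DS/H.
From Q* = √(2DS/H): H = 2DS / Q*² = 2 × 11,070 × 162 / 923² = 4.2101.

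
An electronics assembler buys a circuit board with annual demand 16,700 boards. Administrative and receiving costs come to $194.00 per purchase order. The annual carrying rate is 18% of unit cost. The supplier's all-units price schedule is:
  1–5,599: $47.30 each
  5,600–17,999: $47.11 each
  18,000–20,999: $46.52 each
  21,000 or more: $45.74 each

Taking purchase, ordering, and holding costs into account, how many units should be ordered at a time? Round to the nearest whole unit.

Q* ≈ 872 boards

Holding cost per unit per year at price C is H = 0.18·C.
Evaluate total cost at each tier's feasible EOQ or, if the EOQ is below the tier, at the tier's minimum quantity.
EOQ at $47.30 = 872.4 (feasible in tier 1): TC = 16,700×$47.30 + (16,700/872.4)×194 + (872.4/2)×0.18×$47.30 = $797,337.47.
EOQ at $47.11 = 874.1 < 5600, so use break Q=5600: TC = 16,700×$47.11 + (16,700/5600.0)×194 + (5600.0/2)×0.18×$47.11 = $811,058.98.
EOQ at $46.52 = 879.7 < 18000, so use break Q=18000: TC = 16,700×$46.52 + (16,700/18000.0)×194 + (18000.0/2)×0.18×$46.52 = $852,426.39.
EOQ at $45.74 = 887.1 < 21000, so use break Q=21000: TC = 16,700×$45.74 + (16,700/21000.0)×194 + (21000.0/2)×0.18×$45.74 = $850,460.88.
Lowest total cost is $797,337.47 at Q = 872.4.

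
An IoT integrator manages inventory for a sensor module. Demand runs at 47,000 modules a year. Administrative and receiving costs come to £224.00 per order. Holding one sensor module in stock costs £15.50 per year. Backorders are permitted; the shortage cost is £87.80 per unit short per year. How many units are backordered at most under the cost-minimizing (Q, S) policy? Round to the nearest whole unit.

With planned backorders, Q* = √(2DS/H) · √((H+B)/B).
√(2DS/H) = √(2 × 47,000 × 224 / 15.5) = 1165.526.
√((H+B)/B) = √((15.5+87.8)/87.8) = 1.0847.
Q* ≈ 1264.227.
S* = Q* · H/(H+B) = 1264.227 × 15.5/103.3 ≈ 189.695.

S* ≈ 190 modules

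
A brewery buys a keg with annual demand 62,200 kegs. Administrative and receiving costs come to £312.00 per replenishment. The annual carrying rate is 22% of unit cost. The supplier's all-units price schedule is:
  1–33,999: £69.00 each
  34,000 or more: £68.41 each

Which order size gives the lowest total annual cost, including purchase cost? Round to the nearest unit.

Q* ≈ 1,599 kegs

Holding cost per unit per year at price C is H = 0.22·C.
For each price level, check whether its EOQ is feasible; otherwise the best quantity at that price is the breakpoint.
EOQ at £69.00 = 1599.0 (feasible in tier 1): TC = 62,200×£69.00 + (62,200/1599.0)×312 + (1599.0/2)×0.22×£69.00 = £4,316,073.00.
EOQ at £68.41 = 1605.9 < 34000, so use break Q=34000: TC = 62,200×£68.41 + (62,200/34000.0)×312 + (34000.0/2)×0.22×£68.41 = £4,511,526.18.
Lowest total cost is £4,316,073.00 at Q = 1599.0.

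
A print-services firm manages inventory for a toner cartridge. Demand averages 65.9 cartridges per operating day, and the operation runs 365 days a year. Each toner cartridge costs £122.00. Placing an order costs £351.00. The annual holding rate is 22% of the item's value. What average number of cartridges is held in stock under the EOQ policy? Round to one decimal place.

Average inventory ≈ 396.6 cartridges

Annual demand D = 65.9 × 365 = 24,053.5.
Holding cost H = 0.22 × £122.00 = £26.8400 per unit per year.
The optimal lot size = √(2DS/H) = √(2 × 24,053.5 × 351 / 26.84) ≈ 793.17.
Average inventory = Q*/2 ≈ 793.17 / 2 = 396.585.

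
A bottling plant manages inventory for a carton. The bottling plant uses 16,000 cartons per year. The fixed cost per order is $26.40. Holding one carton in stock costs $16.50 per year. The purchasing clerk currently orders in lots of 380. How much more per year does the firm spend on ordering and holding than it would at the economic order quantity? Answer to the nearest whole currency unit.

EOQ = √(2DS/H) = √(2 × 16,000 × 26.4 / 16.5) ≈ 226.27.
Cost at Q* = (D/Q*)S + (Q*/2)H = √(2DSH) ≈ $3,733.52.
Cost at Q = 380: (16,000/380)×26.4 + (380/2)×16.5 = $1,111.58 + $3,135.00 = $4,246.58.
Excess = $4,246.58 − $3,733.52 = $513.06.

Extra cost ≈ $513 per year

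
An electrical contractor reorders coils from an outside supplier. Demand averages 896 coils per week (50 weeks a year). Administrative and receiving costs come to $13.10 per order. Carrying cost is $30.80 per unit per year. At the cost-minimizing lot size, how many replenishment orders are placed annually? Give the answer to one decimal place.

N ≈ 229.5 orders per year

Annual demand D = 896 × 50 = 44,800.
Q* = √(2DS/H) = √(2 × 44,800 × 13.1 / 30.8) ≈ 195.22.
Orders per year = D / Q* = 44,800 / 195.22 ≈ 229.490.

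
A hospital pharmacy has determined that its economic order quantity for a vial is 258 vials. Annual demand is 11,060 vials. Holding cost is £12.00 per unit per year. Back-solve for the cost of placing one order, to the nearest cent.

S ≈ £36.11

The basic EOQ model gives Q* = √(2DS/H); rearrange for the unknown.
From Q* = √(2DS/H): S = Q*²H / (2D) = 258² × 12 / (2 × 11,060) = 36.1107.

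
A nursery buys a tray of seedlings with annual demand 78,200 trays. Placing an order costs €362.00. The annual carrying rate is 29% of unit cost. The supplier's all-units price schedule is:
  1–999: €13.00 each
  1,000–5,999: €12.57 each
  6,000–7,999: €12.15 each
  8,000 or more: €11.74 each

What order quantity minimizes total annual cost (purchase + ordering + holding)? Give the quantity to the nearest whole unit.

Q* ≈ 8,000 trays

Holding cost per unit per year at price C is H = 0.29·C.
For each price level, check whether its EOQ is feasible; otherwise the best quantity at that price is the breakpoint.
Tier 1 (€13.00): EOQ = 3875.3 exceeds tier's upper bound 999, so this tier is dominated.
EOQ at €12.57 = 3941.0 (feasible in tier 2): TC = 78,200×€12.57 + (78,200/3941.0)×362 + (3941.0/2)×0.29×€12.57 = €997,340.11.
EOQ at €12.15 = 4008.5 < 6000, so use break Q=6000: TC = 78,200×€12.15 + (78,200/6000.0)×362 + (6000.0/2)×0.29×€12.15 = €965,418.57.
EOQ at €11.74 = 4077.9 < 8000, so use break Q=8000: TC = 78,200×€11.74 + (78,200/8000.0)×362 + (8000.0/2)×0.29×€11.74 = €935,224.95.
Lowest total cost is €935,224.95 at Q = 8000.0.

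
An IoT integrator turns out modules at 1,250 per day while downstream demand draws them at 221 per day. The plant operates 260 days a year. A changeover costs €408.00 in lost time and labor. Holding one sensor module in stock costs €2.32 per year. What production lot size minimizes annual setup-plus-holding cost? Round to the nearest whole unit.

Q* ≈ 4,955 modules

Annual demand D = 221 × 260 = 57,460.
Production build-up factor (1 − d/p) = 1 − 221/1,250 = 0.8232.
Q* = √(2DS / (H(1 − d/p))) = √(2 × 57,460 × 408 / (2.32 × 0.8232)).
= √(46,887,360 / 1.9098) ≈ 4954.858.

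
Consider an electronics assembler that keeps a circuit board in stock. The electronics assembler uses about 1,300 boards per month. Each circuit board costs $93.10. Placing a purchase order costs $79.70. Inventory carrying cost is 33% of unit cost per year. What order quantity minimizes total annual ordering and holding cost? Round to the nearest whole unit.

Annual demand D = 1,300 × 12 = 15,600.
Holding cost H = 0.33 × $93.10 = $30.7230 per unit per year.
EOQ = √(2DS / H) = √(2 × 15,600 × 79.7 / 30.723).
= √(2,486,640 / 30.723) = √80,937.4085 ≈ 284.495.

Q* ≈ 284 boards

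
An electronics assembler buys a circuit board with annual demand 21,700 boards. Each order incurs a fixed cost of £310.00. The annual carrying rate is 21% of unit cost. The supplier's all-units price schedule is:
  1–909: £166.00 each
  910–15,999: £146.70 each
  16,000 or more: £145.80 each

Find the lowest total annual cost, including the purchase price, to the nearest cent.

Holding cost per unit per year at price C is H = 0.21·C.
Candidates are each tier's EOQ (if it falls in that tier) and each price-break quantity.
EOQ at £166.00 = 621.2 (feasible in tier 1): TC = 21,700×£166.00 + (21,700/621.2)×310 + (621.2/2)×0.21×£166.00 = £3,623,856.56.
EOQ at £146.70 = 660.8 < 910, so use break Q=910: TC = 21,700×£146.70 + (21,700/910.0)×310 + (910.0/2)×0.21×£146.70 = £3,204,799.49.
EOQ at £145.80 = 662.9 < 16000, so use break Q=16000: TC = 21,700×£145.80 + (21,700/16000.0)×310 + (16000.0/2)×0.21×£145.80 = £3,409,224.44.
Lowest total cost among the candidates is at Q = 910.0.

TC* ≈ £3,204,799.49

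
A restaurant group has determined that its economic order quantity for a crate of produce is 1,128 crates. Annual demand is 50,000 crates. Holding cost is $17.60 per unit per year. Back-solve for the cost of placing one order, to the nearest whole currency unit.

S ≈ $224

Invert the EOQ relation Q*² = 2DS/H.
From Q* = √(2DS/H): S = Q*²H / (2D) = 1,128² × 17.6 / (2 × 50,000) = 223.9396.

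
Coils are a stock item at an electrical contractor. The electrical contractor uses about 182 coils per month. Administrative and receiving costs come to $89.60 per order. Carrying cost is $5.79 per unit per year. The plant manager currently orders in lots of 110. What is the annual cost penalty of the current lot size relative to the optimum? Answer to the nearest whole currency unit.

Annual demand D = 182 × 12 = 2,184.
EOQ = √(2DS/H) = √(2 × 2,184 × 89.6 / 5.79) ≈ 259.99.
Cost at Q* = (D/Q*)S + (Q*/2)H = √(2DSH) ≈ $1,505.34.
Cost at Q = 110: (2,184/110)×89.6 + (110/2)×5.79 = $1,778.97 + $318.45 = $2,097.42.
Excess = $2,097.42 − $1,505.34 = $592.08.

Extra cost ≈ $592 per year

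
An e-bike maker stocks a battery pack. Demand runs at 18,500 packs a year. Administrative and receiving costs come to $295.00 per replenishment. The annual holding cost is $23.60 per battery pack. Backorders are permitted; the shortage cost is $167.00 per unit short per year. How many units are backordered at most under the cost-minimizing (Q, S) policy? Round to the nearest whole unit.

S* ≈ 90 packs

With planned backorders, Q* = √(2DS/H) · √((H+B)/B).
√(2DS/H) = √(2 × 18,500 × 295 / 23.6) = 680.074.
√((H+B)/B) = √((23.6+167)/167) = 1.0683.
Q* ≈ 726.539.
S* = Q* · H/(H+B) = 726.539 × 23.6/190.6 ≈ 89.960.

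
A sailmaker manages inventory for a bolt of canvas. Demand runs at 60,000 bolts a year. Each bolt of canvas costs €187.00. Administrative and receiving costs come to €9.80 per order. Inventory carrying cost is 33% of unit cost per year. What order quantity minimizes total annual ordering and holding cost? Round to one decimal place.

Q* ≈ 138.0 bolts

Holding cost H = 0.33 × €187.00 = €61.7100 per unit per year.
EOQ = √(2DS / H) = √(2 × 60,000 × 9.8 / 61.71).
= √(1,176,000 / 61.71) = √19,056.8789 ≈ 138.047.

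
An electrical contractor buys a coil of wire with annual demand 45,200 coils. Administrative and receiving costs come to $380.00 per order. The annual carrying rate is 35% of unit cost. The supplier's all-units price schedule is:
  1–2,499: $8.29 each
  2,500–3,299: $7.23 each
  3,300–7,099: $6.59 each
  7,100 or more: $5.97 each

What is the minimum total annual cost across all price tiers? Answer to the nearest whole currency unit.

Holding cost per unit per year at price C is H = 0.35·C.
Evaluate total cost at each tier's feasible EOQ or, if the EOQ is below the tier, at the tier's minimum quantity.
Tier 1 ($8.29): EOQ = 3440.8 exceeds tier's upper bound 2499, so this tier is dominated.
Tier 2 ($7.23): EOQ = 3684.5 exceeds tier's upper bound 3299, so this tier is dominated.
EOQ at $6.59 = 3859.2 (feasible in tier 3): TC = 45,200×$6.59 + (45,200/3859.2)×380 + (3859.2/2)×0.35×$6.59 = $306,769.29.
EOQ at $5.97 = 4054.7 < 7100, so use break Q=7100: TC = 45,200×$5.97 + (45,200/7100.0)×380 + (7100.0/2)×0.35×$5.97 = $279,680.88.
Lowest total cost among the candidates is at Q = 7100.0.

TC* ≈ $279,681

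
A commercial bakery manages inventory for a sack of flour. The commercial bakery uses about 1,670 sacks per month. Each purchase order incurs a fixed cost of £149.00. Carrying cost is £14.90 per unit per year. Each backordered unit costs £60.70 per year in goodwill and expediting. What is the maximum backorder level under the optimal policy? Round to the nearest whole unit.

S* ≈ 139 sacks

Annual demand D = 1,670 × 12 = 20,040.
With planned backorders, Q* = √(2DS/H) · √((H+B)/B).
√(2DS/H) = √(2 × 20,040 × 149 / 14.9) = 633.088.
√((H+B)/B) = √((14.9+60.7)/60.7) = 1.1160.
Q* ≈ 706.530.
S* = Q* · H/(H+B) = 706.530 × 14.9/75.6 ≈ 139.250.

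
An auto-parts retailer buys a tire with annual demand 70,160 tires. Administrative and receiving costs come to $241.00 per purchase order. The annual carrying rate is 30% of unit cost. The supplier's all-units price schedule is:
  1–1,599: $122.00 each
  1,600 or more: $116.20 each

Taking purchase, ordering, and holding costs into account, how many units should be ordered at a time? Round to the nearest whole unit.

Q* ≈ 1,600 tires

Holding cost per unit per year at price C is H = 0.30·C.
Candidates are each tier's EOQ (if it falls in that tier) and each price-break quantity.
EOQ at $122.00 = 961.2 (feasible in tier 1): TC = 70,160×$122.00 + (70,160/961.2)×241 + (961.2/2)×0.30×$122.00 = $8,594,701.05.
EOQ at $116.20 = 984.9 < 1600, so use break Q=1600: TC = 70,160×$116.20 + (70,160/1600.0)×241 + (1600.0/2)×0.30×$116.20 = $8,191,047.85.
Lowest total cost is $8,191,047.85 at Q = 1600.0.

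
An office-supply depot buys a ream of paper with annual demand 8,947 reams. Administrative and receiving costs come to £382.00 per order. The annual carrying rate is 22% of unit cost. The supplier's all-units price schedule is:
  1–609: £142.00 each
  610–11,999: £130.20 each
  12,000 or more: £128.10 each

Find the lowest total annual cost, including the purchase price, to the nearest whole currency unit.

TC* ≈ £1,179,239

Holding cost per unit per year at price C is H = 0.22·C.
Evaluate total cost at each tier's feasible EOQ or, if the EOQ is below the tier, at the tier's minimum quantity.
EOQ at £142.00 = 467.8 (feasible in tier 1): TC = 8,947×£142.00 + (8,947/467.8)×382 + (467.8/2)×0.22×£142.00 = £1,285,087.05.
EOQ at £130.20 = 488.5 < 610, so use break Q=610: TC = 8,947×£130.20 + (8,947/610.0)×382 + (610.0/2)×0.22×£130.20 = £1,179,238.70.
EOQ at £128.10 = 492.5 < 12000, so use break Q=12000: TC = 8,947×£128.10 + (8,947/12000.0)×382 + (12000.0/2)×0.22×£128.10 = £1,315,487.51.
Lowest total cost among the candidates is at Q = 610.0.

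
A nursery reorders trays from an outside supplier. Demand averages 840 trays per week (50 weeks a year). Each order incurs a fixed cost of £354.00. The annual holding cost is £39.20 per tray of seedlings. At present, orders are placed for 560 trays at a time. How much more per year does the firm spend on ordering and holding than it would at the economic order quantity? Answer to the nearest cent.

Extra cost ≈ £3,384.37 per year

Annual demand D = 840 × 50 = 42,000.
EOQ = √(2DS/H) = √(2 × 42,000 × 354 / 39.2) ≈ 870.96.
Cost at Q* = (D/Q*)S + (Q*/2)H = √(2DSH) ≈ £34,141.63.
Cost at Q = 560: (42,000/560)×354 + (560/2)×39.2 = £26,550.00 + £10,976.00 = £37,526.00.
Excess = £37,526.00 − £34,141.63 = £3,384.37.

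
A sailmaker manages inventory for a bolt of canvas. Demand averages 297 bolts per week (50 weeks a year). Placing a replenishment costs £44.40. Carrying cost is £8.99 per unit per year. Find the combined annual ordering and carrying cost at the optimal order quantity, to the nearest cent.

TC* ≈ £3,443.10

Annual demand D = 297 × 50 = 14,850.
Q* = √(2DS/H) = √(2 × 14,850 × 44.4 / 8.99) ≈ 382.99.
At the optimum the two cost components are equal, so total cost = 2·(Q*/2)H = Q*·H.
Minimum total = √(2DSH) = √(2 × 14,850 × 44.4 × 8.99) ≈ 3443.099.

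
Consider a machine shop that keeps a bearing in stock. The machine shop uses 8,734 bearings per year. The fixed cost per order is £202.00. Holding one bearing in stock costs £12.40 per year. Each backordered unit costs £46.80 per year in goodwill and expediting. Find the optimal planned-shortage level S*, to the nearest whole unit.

S* ≈ 126 bearings

With planned backorders, Q* = √(2DS/H) · √((H+B)/B).
√(2DS/H) = √(2 × 8,734 × 202 / 12.4) = 533.441.
√((H+B)/B) = √((12.4+46.8)/46.8) = 1.1247.
Q* ≈ 599.963.
S* = Q* · H/(H+B) = 599.963 × 12.4/59.2 ≈ 125.668.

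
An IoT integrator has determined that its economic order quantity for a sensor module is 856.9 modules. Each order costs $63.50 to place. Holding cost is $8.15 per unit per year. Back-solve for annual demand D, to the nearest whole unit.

D ≈ 47,121 modules per year

Squaring Q* = √(2DS/H) gives Q*² = 2DS/H.
From Q* = √(2DS/H): D = Q*²H / (2S) = 856.9² × 8.15 / (2 × 63.5) = 47120.965.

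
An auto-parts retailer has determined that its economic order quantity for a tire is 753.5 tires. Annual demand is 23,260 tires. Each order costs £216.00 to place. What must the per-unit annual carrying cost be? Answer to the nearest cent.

The basic EOQ model gives Q* = √(2DS/H); rearrange for the unknown.
From Q* = √(2DS/H): H = 2DS / Q*² = 2 × 23,260 × 216 / 753.5² = 17.6981.

H ≈ £17.70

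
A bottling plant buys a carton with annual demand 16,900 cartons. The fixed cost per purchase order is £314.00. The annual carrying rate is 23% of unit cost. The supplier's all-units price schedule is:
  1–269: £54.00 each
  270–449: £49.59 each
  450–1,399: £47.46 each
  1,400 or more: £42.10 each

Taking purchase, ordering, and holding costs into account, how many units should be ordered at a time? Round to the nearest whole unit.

Q* ≈ 1,400 cartons

Holding cost per unit per year at price C is H = 0.23·C.
Evaluate total cost at each tier's feasible EOQ or, if the EOQ is below the tier, at the tier's minimum quantity.
Tier 1 (£54.00): EOQ = 924.4 exceeds tier's upper bound 269, so this tier is dominated.
Tier 2 (£49.59): EOQ = 964.6 exceeds tier's upper bound 449, so this tier is dominated.
EOQ at £47.46 = 986.0 (feasible in tier 3): TC = 16,900×£47.46 + (16,900/986.0)×314 + (986.0/2)×0.23×£47.46 = £812,837.44.
EOQ at £42.10 = 1046.9 < 1400, so use break Q=1400: TC = 16,900×£42.10 + (16,900/1400.0)×314 + (1400.0/2)×0.23×£42.10 = £722,058.53.
Lowest total cost is £722,058.53 at Q = 1400.0.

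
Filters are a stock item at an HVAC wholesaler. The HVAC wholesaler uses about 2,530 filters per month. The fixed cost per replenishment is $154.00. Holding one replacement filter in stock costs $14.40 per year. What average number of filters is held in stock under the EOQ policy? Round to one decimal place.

Average inventory ≈ 402.9 filters

Annual demand D = 2,530 × 12 = 30,360.
The optimal lot size = √(2DS/H) = √(2 × 30,360 × 154 / 14.4) ≈ 805.83.
Average inventory = Q*/2 ≈ 805.83 / 2 = 402.916.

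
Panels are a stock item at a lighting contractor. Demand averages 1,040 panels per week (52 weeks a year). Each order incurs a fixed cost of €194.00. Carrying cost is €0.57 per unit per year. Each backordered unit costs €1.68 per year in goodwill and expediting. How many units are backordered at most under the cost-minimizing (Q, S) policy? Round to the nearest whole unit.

Annual demand D = 1,040 × 52 = 54,080.
With planned backorders, Q* = √(2DS/H) · √((H+B)/B).
√(2DS/H) = √(2 × 54,080 × 194 / 0.57) = 6067.318.
√((H+B)/B) = √((0.57+1.68)/1.68) = 1.1573.
Q* ≈ 7021.556.
S* = Q* · H/(H+B) = 7021.556 × 0.57/2.25 ≈ 1778.794.

S* ≈ 1,779 panels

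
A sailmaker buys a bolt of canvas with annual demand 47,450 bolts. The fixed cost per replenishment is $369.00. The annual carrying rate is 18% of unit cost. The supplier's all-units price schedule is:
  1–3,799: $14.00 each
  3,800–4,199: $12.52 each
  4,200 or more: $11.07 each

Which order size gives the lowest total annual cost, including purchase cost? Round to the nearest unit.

Q* ≈ 4,200 bolts

Holding cost per unit per year at price C is H = 0.18·C.
Candidates are each tier's EOQ (if it falls in that tier) and each price-break quantity.
EOQ at $14.00 = 3727.7 (feasible in tier 1): TC = 47,450×$14.00 + (47,450/3727.7)×369 + (3727.7/2)×0.18×$14.00 = $673,693.91.
EOQ at $12.52 = 3941.9 (feasible in tier 2): TC = 47,450×$12.52 + (47,450/3941.9)×369 + (3941.9/2)×0.18×$12.52 = $602,957.51.
EOQ at $11.07 = 4192.1 < 4200, so use break Q=4200: TC = 47,450×$11.07 + (47,450/4200.0)×369 + (4200.0/2)×0.18×$11.07 = $533,624.78.
Lowest total cost is $533,624.78 at Q = 4200.0.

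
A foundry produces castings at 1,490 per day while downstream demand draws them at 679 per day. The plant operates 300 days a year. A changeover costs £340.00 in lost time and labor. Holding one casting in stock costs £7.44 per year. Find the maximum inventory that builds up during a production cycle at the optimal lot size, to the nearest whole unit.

Annual demand D = 679 × 300 = 203,700.
Production build-up factor (1 − d/p) = 1 − 679/1,490 = 0.5443.
Q* = √(2DS / (H(1 − d/p))) = √(2 × 203,700 × 340 / (7.44 × 0.5443)).
= √(138,516,000 / 4.0496) ≈ 5848.523.
Maximum inventory = Q*(1 − d/p) = 5848.523 × 0.5443 ≈ 3183.324.

I_max ≈ 3,183 castings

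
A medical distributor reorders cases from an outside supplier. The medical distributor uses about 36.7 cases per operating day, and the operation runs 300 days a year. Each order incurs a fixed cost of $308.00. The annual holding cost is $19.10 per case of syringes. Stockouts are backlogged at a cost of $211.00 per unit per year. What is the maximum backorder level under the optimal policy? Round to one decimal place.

S* ≈ 51.7 cases

Annual demand D = 36.7 × 300 = 11,010.
With planned backorders, Q* = √(2DS/H) · √((H+B)/B).
√(2DS/H) = √(2 × 11,010 × 308 / 19.1) = 595.892.
√((H+B)/B) = √((19.1+211)/211) = 1.0443.
Q* ≈ 622.278.
S* = Q* · H/(H+B) = 622.278 × 19.1/230.1 ≈ 51.654.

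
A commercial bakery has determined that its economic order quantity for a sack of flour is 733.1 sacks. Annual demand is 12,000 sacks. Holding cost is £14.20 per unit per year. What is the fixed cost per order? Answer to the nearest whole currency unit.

S ≈ £318

The basic EOQ model gives Q* = √(2DS/H); rearrange for the unknown.
From Q* = √(2DS/H): S = Q*²H / (2D) = 733.1² × 14.2 / (2 × 12,000) = 317.9827.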